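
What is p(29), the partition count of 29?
4565

p(n) counts ways to write n as a sum of positive integers (order ignored).
Euler's pentagonal recurrence: p(k) = p(k-1) + p(k-2) - p(k-5) - p(k-7) + p(k-12) + p(k-15) - ... (offsets j(3j∓1)/2, signs ++--, p(0)=1, p(<0)=0).
DP table for k = 0..28: p(0)=1, p(1)=1, p(2)=2, p(3)=3, p(4)=5, p(5)=7, p(6)=11, p(7)=15, p(8)=22, p(9)=30, p(10)=42, p(11)=56, p(12)=77, p(13)=101, p(14)=135, p(15)=176, p(16)=231, p(17)=297, p(18)=385, p(19)=490, p(20)=627, p(21)=792, p(22)=1002, p(23)=1255, p(24)=1575, p(25)=1958, p(26)=2436, p(27)=3010, p(28)=3718.
Final step: p(29) = p(28) + p(27) - p(24) - p(22) + p(17) + p(14) - p(7) - p(3)
= 3718 + 3010 - 1575 - 1002 + 297 + 135 - 15 - 3
= 4565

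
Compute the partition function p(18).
385

p(n) counts ways to write n as a sum of positive integers (order ignored).
Euler's pentagonal recurrence: p(k) = p(k-1) + p(k-2) - p(k-5) - p(k-7) + p(k-12) + p(k-15) - ... (offsets j(3j∓1)/2, signs ++--, p(0)=1, p(<0)=0).
DP table for k = 0..17: p(0)=1, p(1)=1, p(2)=2, p(3)=3, p(4)=5, p(5)=7, p(6)=11, p(7)=15, p(8)=22, p(9)=30, p(10)=42, p(11)=56, p(12)=77, p(13)=101, p(14)=135, p(15)=176, p(16)=231, p(17)=297.
Final step: p(18) = p(17) + p(16) - p(13) - p(11) + p(6) + p(3)
= 297 + 231 - 101 - 56 + 11 + 3
= 385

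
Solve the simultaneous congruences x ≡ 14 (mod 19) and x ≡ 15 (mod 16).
223

Using Chinese Remainder Theorem:
M = 19 × 16 = 304
M1 = 16, M2 = 19
y1 = 16^(-1) mod 19 = 6
y2 = 19^(-1) mod 16 = 11
x = (14×16×6 + 15×19×11) mod 304 = 223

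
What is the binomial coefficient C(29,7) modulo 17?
10

Using Lucas' theorem:
Write n=29 and k=7 in base 17:
n in base 17: [1, 12]
k in base 17: [0, 7]
C(29,7) mod 17 = ∏ C(n_i, k_i) mod 17
Digit binomials (mod 17): C(1,0) = 1; C(12,7) = 792 ≡ 10
Product: 1 × 10 = 10 ≡ 10 (mod 17)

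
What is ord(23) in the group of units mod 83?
41

83 is prime, so ord(23) divides φ(83) = 82.
Divisors of 82: 1, 2, 41, 82.
Repeated squaring: 23^1 ≡ 23, 23^2 ≡ 31, 23^4 ≡ 48, 23^8 ≡ 63, 23^16 ≡ 68, 23^32 ≡ 59, 23^64 ≡ 78 (mod 83).
Test 23^d mod 83 for each divisor d in increasing order:
23^1 ≡ 23
23^2 ≡ 31
23^41 = 23^32·23^8·23^1 ≡ 1  ← first divisor giving 1
The order is 41.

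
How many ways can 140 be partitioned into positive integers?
15065878135

p(n) counts ways to write n as a sum of positive integers (order ignored).
Euler's pentagonal recurrence: p(k) = p(k-1) + p(k-2) - p(k-5) - p(k-7) + p(k-12) + p(k-15) - ... (offsets j(3j∓1)/2, signs ++--, p(0)=1, p(<0)=0).
DP table for k = 0..139: p(0)=1, p(1)=1, p(2)=2, p(3)=3, p(4)=5, p(5)=7, p(6)=11, p(7)=15, p(8)=22, p(9)=30, p(10)=42, p(11)=56, p(12)=77, p(13)=101, p(14)=135, p(15)=176, p(16)=231, p(17)=297, p(18)=385, p(19)=490, p(20)=627, p(21)=792, p(22)=1002, p(23)=1255, p(24)=1575, p(25)=1958, p(26)=2436, p(27)=3010, p(28)=3718, p(29)=4565, p(30)=5604, p(31)=6842, p(32)=8349, p(33)=10143, p(34)=12310, p(35)=14883, p(36)=17977, p(37)=21637, p(38)=26015, p(39)=31185, p(40)=37338, p(41)=44583, p(42)=53174, p(43)=63261, p(44)=75175, p(45)=89134, p(46)=105558, p(47)=124754, p(48)=147273, p(49)=173525, p(50)=204226, p(51)=239943, p(52)=281589, p(53)=329931, p(54)=386155, p(55)=451276, p(56)=526823, p(57)=614154, p(58)=715220, p(59)=831820, p(60)=966467, p(61)=1121505, p(62)=1300156, p(63)=1505499, p(64)=1741630, p(65)=2012558, p(66)=2323520, p(67)=2679689, p(68)=3087735, p(69)=3554345, p(70)=4087968, p(71)=4697205, p(72)=5392783, p(73)=6185689, p(74)=7089500, p(75)=8118264, p(76)=9289091, p(77)=10619863, p(78)=12132164, p(79)=13848650, p(80)=15796476, p(81)=18004327, p(82)=20506255, p(83)=23338469, p(84)=26543660, p(85)=30167357, p(86)=34262962, p(87)=38887673, p(88)=44108109, p(89)=49995925, p(90)=56634173, p(91)=64112359, p(92)=72533807, p(93)=82010177, p(94)=92669720, p(95)=104651419, p(96)=118114304, p(97)=133230930, p(98)=150198136, p(99)=169229875, p(100)=190569292, p(101)=214481126, p(102)=241265379, p(103)=271248950, p(104)=304801365, p(105)=342325709, p(106)=384276336, p(107)=431149389, p(108)=483502844, p(109)=541946240, p(110)=607163746, p(111)=679903203, p(112)=761002156, p(113)=851376628, p(114)=952050665, p(115)=1064144451, p(116)=1188908248, p(117)=1327710076, p(118)=1482074143, p(119)=1653668665, p(120)=1844349560, p(121)=2056148051, p(122)=2291320912, p(123)=2552338241, p(124)=2841940500, p(125)=3163127352, p(126)=3519222692, p(127)=3913864295, p(128)=4351078600, p(129)=4835271870, p(130)=5371315400, p(131)=5964539504, p(132)=6620830889, p(133)=7346629512, p(134)=8149040695, p(135)=9035836076, p(136)=10015581680, p(137)=11097645016, p(138)=12292341831, p(139)=13610949895.
Final step: p(140) = p(139) + p(138) - p(135) - p(133) + p(128) + p(125) - p(118) - p(114) + p(105) + p(100) - p(89) - p(83) + p(70) + p(63) - p(48) - p(40) + p(23) + p(14)
= 13610949895 + 12292341831 - 9035836076 - 7346629512 + 4351078600 + 3163127352 - 1482074143 - 952050665 + 342325709 + 190569292 - 49995925 - 23338469 + 4087968 + 1505499 - 147273 - 37338 + 1255 + 135
= 15065878135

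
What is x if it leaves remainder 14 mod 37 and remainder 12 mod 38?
88

Using Chinese Remainder Theorem:
M = 37 × 38 = 1406
M1 = 38, M2 = 37
y1 = 38^(-1) mod 37 = 1
y2 = 37^(-1) mod 38 = 37
x = (14×38×1 + 12×37×37) mod 1406 = 88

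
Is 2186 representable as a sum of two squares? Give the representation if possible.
31² + 35² (a=31, b=35)

Factorization: 2186 = 2 × 1093
By Fermat: n is sum of two squares iff every prime p ≡ 3 (mod 4) appears to even power.
All primes ≡ 3 (mod 4) appear to even power.
Search a = 0, 1, 2, … for 2186 - a² a perfect square: first hit at a = 31: 2186 - 961 = 1225 = 35².
2186 = 31² + 35² = 961 + 1225 ✓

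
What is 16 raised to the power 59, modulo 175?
11

Repeated squaring. Binary of 59 = 111011.
16^1 ≡ 16 (mod 175); 16^2 ≡ 81 (mod 175); 16^4 ≡ 86 (mod 175); 16^8 ≡ 46 (mod 175); 16^16 ≡ 16 (mod 175); 16^32 ≡ 81 (mod 175)
16^59 = 16^1 × 16^2 × 16^8 × 16^16 × 16^32 ≡ 11 (mod 175)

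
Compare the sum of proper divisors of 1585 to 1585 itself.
deficient

Proper divisors of 1585: sum = 1 + 5 + 317 = 323
Since 323 < 1585, 1585 is deficient.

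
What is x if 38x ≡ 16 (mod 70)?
x ≡ 17 (mod 35)

gcd(38, 70) = 2, which divides 16, so solutions exist.
Divide through by 2: 19x ≡ 8 (mod 35).
Find 19^(-1) mod 35 by the extended Euclidean algorithm:
35 = 1 × 19 + 16  ⟹  16 = (1)·35 + (-1)·19
19 = 1 × 16 + 3  ⟹  3 = (-1)·35 + (2)·19
16 = 5 × 3 + 1  ⟹  1 = (6)·35 + (-11)·19
So (-11)·19 ≡ 1 (mod 35), i.e. 19^(-1) ≡ -11 ≡ 24 (mod 35).
x ≡ 24 × 8 = 192 ≡ 17 (mod 35).
Check: 38 × 17 = 646 ≡ 16 (mod 70).
x ≡ 17 (mod 35), giving 2 solutions mod 70.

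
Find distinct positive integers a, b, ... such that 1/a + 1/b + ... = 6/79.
1/14 + 1/222 + 1/61383

Greedy algorithm:
6/79: ceiling(79/6) = 14, use 1/14
5/1106: ceiling(1106/5) = 222, use 1/222
1/61383: ceiling(61383/1) = 61383, use 1/61383
Result: 6/79 = 1/14 + 1/222 + 1/61383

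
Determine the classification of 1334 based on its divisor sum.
deficient

Proper divisors of 1334: sum = 1 + 2 + 23 + 29 + 46 + 58 + 667 = 826
Since 826 < 1334, 1334 is deficient.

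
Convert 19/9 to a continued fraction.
[2; 9]

Euclidean algorithm steps:
19 = 2 × 9 + 1
9 = 9 × 1 + 0
Continued fraction: [2; 9]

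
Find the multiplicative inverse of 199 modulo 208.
23

gcd(199, 208) = 1, so the inverse exists.
Extended Euclidean algorithm on (208, 199):
208 = 1 × 199 + 9  ⟹  9 = (1)·208 + (-1)·199
199 = 22 × 9 + 1  ⟹  1 = (-22)·208 + (23)·199
So (23)·199 ≡ 1 (mod 208), i.e. 199^(-1) ≡ 23 (mod 208).
Check: 199 × 23 = 4577 ≡ 1 (mod 208)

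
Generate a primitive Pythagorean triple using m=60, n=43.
(1751, 5160, 5449)

Euclid's formula: a = m² - n², b = 2mn, c = m² + n²
m = 60, n = 43
a = 60² - 43² = 3600 - 1849 = 1751
b = 2 × 60 × 43 = 5160
c = 60² + 43² = 3600 + 1849 = 5449
Verification: 1751² + 5160² = 3066001 + 26625600 = 29691601 = 5449² ✓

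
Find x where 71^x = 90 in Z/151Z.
82

Baby-step giant-step with step n = ⌈√151⌉ = 13.
Baby steps 71^j mod 151 (j:value) for j=0..12: 0:1, 1:71, 2:58, 3:41, 4:42, 5:113, 6:20, 7:61, 8:103, 9:65, 10:85, 11:146, 12:98.
Giant-step multiplier: 71^(-13) ≡ 71^(150-13) = 71^137 ≡ 63 (mod 151).
Giant steps γ_i = 90·63^i mod 151: γ_0=90, γ_1=83, γ_2=95, γ_3=96, γ_4=8, γ_5=51, γ_6=42 (in table at j=4).
x = i·n + j = 6·13 + 4 = 82.
Check: 71^82 ≡ 90 (mod 151).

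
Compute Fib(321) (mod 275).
221

Matrix identity: Q^n = [[F_(n+1), F_n], [F_n, F_(n-1)]] with Q = [[1,1],[1,0]].
n = 321 = 101000001₂. Square-and-multiply, entries mod 275:
Q^1 = [[1,1],[1,0]]
Q^2 = (Q^1)² = [[2,1],[1,1]]
Q^5 = (Q^2)²·Q = [[8,5],[5,3]]
Q^10 = (Q^5)² = [[89,55],[55,34]]
Q^20 = (Q^10)² = [[221,165],[165,56]]
Q^40 = (Q^20)² = [[166,55],[55,111]]
Q^80 = (Q^40)² = [[56,110],[110,221]]
Q^160 = (Q^80)² = [[111,220],[220,166]]
Q^321 = (Q^160)²·Q = [[111,221],[221,165]]
F_321 mod 275 = Q^321[0][1] = 221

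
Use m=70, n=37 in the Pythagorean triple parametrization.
(3531, 5180, 6269)

Euclid's formula: a = m² - n², b = 2mn, c = m² + n²
m = 70, n = 37
a = 70² - 37² = 4900 - 1369 = 3531
b = 2 × 70 × 37 = 5180
c = 70² + 37² = 4900 + 1369 = 6269
Verification: 3531² + 5180² = 12467961 + 26832400 = 39300361 = 6269² ✓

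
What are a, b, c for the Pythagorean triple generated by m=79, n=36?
(4945, 5688, 7537)

Euclid's formula: a = m² - n², b = 2mn, c = m² + n²
m = 79, n = 36
a = 79² - 36² = 6241 - 1296 = 4945
b = 2 × 79 × 36 = 5688
c = 79² + 36² = 6241 + 1296 = 7537
Verification: 4945² + 5688² = 24453025 + 32353344 = 56806369 = 7537² ✓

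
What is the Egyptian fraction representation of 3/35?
1/12 + 1/420

Greedy algorithm:
3/35: ceiling(35/3) = 12, use 1/12
1/420: ceiling(420/1) = 420, use 1/420
Result: 3/35 = 1/12 + 1/420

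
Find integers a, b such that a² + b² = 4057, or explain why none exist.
24² + 59² (a=24, b=59)

Factorization: 4057 = 4057
By Fermat: n is sum of two squares iff every prime p ≡ 3 (mod 4) appears to even power.
All primes ≡ 3 (mod 4) appear to even power.
Search a = 0, 1, 2, … for 4057 - a² a perfect square: first hit at a = 24: 4057 - 576 = 3481 = 59².
4057 = 24² + 59² = 576 + 3481 ✓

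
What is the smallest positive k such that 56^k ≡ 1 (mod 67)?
33

67 is prime, so ord(56) divides φ(67) = 66.
Divisors of 66: 1, 2, 3, 6, 11, 22, 33, 66.
Repeated squaring: 56^1 ≡ 56, 56^2 ≡ 54, 56^4 ≡ 35, 56^8 ≡ 19, 56^16 ≡ 26, 56^32 ≡ 6, 56^64 ≡ 36 (mod 67).
Test 56^d mod 67 for each divisor d in increasing order:
56^1 ≡ 56
56^2 ≡ 54
56^3 = 56^2·56^1 ≡ 9
56^6 = 56^4·56^2 ≡ 14
56^11 = 56^8·56^2·56^1 ≡ 37
56^22 = 56^16·56^4·56^2 ≡ 29
56^33 = 56^32·56^1 ≡ 1  ← first divisor giving 1
The order is 33.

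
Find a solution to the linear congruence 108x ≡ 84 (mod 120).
x ≡ 3 (mod 10)

gcd(108, 120) = 12, which divides 84, so solutions exist.
Divide through by 12: 9x ≡ 7 (mod 10).
Find 9^(-1) mod 10 by the extended Euclidean algorithm:
10 = 1 × 9 + 1  ⟹  1 = (1)·10 + (-1)·9
So (-1)·9 ≡ 1 (mod 10), i.e. 9^(-1) ≡ -1 ≡ 9 (mod 10).
x ≡ 9 × 7 = 63 ≡ 3 (mod 10).
Check: 108 × 3 = 324 ≡ 84 (mod 120).
x ≡ 3 (mod 10), giving 12 solutions mod 120.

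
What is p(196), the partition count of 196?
2814570987591

p(n) counts ways to write n as a sum of positive integers (order ignored).
Euler's pentagonal recurrence: p(k) = p(k-1) + p(k-2) - p(k-5) - p(k-7) + p(k-12) + p(k-15) - ... (offsets j(3j∓1)/2, signs ++--, p(0)=1, p(<0)=0).
DP table for k = 0..195: p(0)=1, p(1)=1, p(2)=2, p(3)=3, p(4)=5, p(5)=7, p(6)=11, p(7)=15, p(8)=22, p(9)=30, p(10)=42, p(11)=56, p(12)=77, p(13)=101, p(14)=135, p(15)=176, p(16)=231, p(17)=297, p(18)=385, p(19)=490, p(20)=627, p(21)=792, p(22)=1002, p(23)=1255, p(24)=1575, p(25)=1958, p(26)=2436, p(27)=3010, p(28)=3718, p(29)=4565, p(30)=5604, p(31)=6842, p(32)=8349, p(33)=10143, p(34)=12310, p(35)=14883, p(36)=17977, p(37)=21637, p(38)=26015, p(39)=31185, p(40)=37338, p(41)=44583, p(42)=53174, p(43)=63261, p(44)=75175, p(45)=89134, p(46)=105558, p(47)=124754, p(48)=147273, p(49)=173525, p(50)=204226, p(51)=239943, p(52)=281589, p(53)=329931, p(54)=386155, p(55)=451276, p(56)=526823, p(57)=614154, p(58)=715220, p(59)=831820, p(60)=966467, p(61)=1121505, p(62)=1300156, p(63)=1505499, p(64)=1741630, p(65)=2012558, p(66)=2323520, p(67)=2679689, p(68)=3087735, p(69)=3554345, p(70)=4087968, p(71)=4697205, p(72)=5392783, p(73)=6185689, p(74)=7089500, p(75)=8118264, p(76)=9289091, p(77)=10619863, p(78)=12132164, p(79)=13848650, p(80)=15796476, p(81)=18004327, p(82)=20506255, p(83)=23338469, p(84)=26543660, p(85)=30167357, p(86)=34262962, p(87)=38887673, p(88)=44108109, p(89)=49995925, p(90)=56634173, p(91)=64112359, p(92)=72533807, p(93)=82010177, p(94)=92669720, p(95)=104651419, p(96)=118114304, p(97)=133230930, p(98)=150198136, p(99)=169229875, p(100)=190569292, p(101)=214481126, p(102)=241265379, p(103)=271248950, p(104)=304801365, p(105)=342325709, p(106)=384276336, p(107)=431149389, p(108)=483502844, p(109)=541946240, p(110)=607163746, p(111)=679903203, p(112)=761002156, p(113)=851376628, p(114)=952050665, p(115)=1064144451, p(116)=1188908248, p(117)=1327710076, p(118)=1482074143, p(119)=1653668665, p(120)=1844349560, p(121)=2056148051, p(122)=2291320912, p(123)=2552338241, p(124)=2841940500, p(125)=3163127352, p(126)=3519222692, p(127)=3913864295, p(128)=4351078600, p(129)=4835271870, p(130)=5371315400, p(131)=5964539504, p(132)=6620830889, p(133)=7346629512, p(134)=8149040695, p(135)=9035836076, p(136)=10015581680, p(137)=11097645016, p(138)=12292341831, p(139)=13610949895, p(140)=15065878135, p(141)=16670689208, p(142)=18440293320, p(143)=20390982757, p(144)=22540654445, p(145)=24908858009, p(146)=27517052599, p(147)=30388671978, p(148)=33549419497, p(149)=37027355200, p(150)=40853235313, p(151)=45060624582, p(152)=49686288421, p(153)=54770336324, p(154)=60356673280, p(155)=66493182097, p(156)=73232243759, p(157)=80630964769, p(158)=88751778802, p(159)=97662728555, p(160)=107438159466, p(161)=118159068427, p(162)=129913904637, p(163)=142798995930, p(164)=156919475295, p(165)=172389800255, p(166)=189334822579, p(167)=207890420102, p(168)=228204732751, p(169)=250438925115, p(170)=274768617130, p(171)=301384802048, p(172)=330495499613, p(173)=362326859895, p(174)=397125074750, p(175)=435157697830, p(176)=476715857290, p(177)=522115831195, p(178)=571701605655, p(179)=625846753120, p(180)=684957390936, p(181)=749474411781, p(182)=819876908323, p(183)=896684817527, p(184)=980462880430, p(185)=1071823774337, p(186)=1171432692373, p(187)=1280011042268, p(188)=1398341745571, p(189)=1527273599625, p(190)=1667727404093, p(191)=1820701100652, p(192)=1987276856363, p(193)=2168627105469, p(194)=2366022741845, p(195)=2580840212973.
Final step: p(196) = p(195) + p(194) - p(191) - p(189) + p(184) + p(181) - p(174) - p(170) + p(161) + p(156) - p(145) - p(139) + p(126) + p(119) - p(104) - p(96) + p(79) + p(70) - p(51) - p(41) + p(20) + p(9)
= 2580840212973 + 2366022741845 - 1820701100652 - 1527273599625 + 980462880430 + 749474411781 - 397125074750 - 274768617130 + 118159068427 + 73232243759 - 24908858009 - 13610949895 + 3519222692 + 1653668665 - 304801365 - 118114304 + 13848650 + 4087968 - 239943 - 44583 + 627 + 30
= 2814570987591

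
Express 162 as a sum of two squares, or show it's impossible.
9² + 9² (a=9, b=9)

Factorization: 162 = 2 × 3^4
By Fermat: n is sum of two squares iff every prime p ≡ 3 (mod 4) appears to even power.
All primes ≡ 3 (mod 4) appear to even power.
Search a = 0, 1, 2, … for 162 - a² a perfect square: first hit at a = 9: 162 - 81 = 81 = 9².
162 = 9² + 9² = 81 + 81 ✓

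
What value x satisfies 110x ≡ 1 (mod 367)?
357

gcd(110, 367) = 1, so the inverse exists.
Extended Euclidean algorithm on (367, 110):
367 = 3 × 110 + 37  ⟹  37 = (1)·367 + (-3)·110
110 = 2 × 37 + 36  ⟹  36 = (-2)·367 + (7)·110
37 = 1 × 36 + 1  ⟹  1 = (3)·367 + (-10)·110
So (-10)·110 ≡ 1 (mod 367), i.e. 110^(-1) ≡ -10 ≡ 357 (mod 367).
Check: 110 × 357 = 39270 ≡ 1 (mod 367)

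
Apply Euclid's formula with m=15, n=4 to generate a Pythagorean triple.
(209, 120, 241)

Euclid's formula: a = m² - n², b = 2mn, c = m² + n²
m = 15, n = 4
a = 15² - 4² = 225 - 16 = 209
b = 2 × 15 × 4 = 120
c = 15² + 4² = 225 + 16 = 241
Verification: 209² + 120² = 43681 + 14400 = 58081 = 241² ✓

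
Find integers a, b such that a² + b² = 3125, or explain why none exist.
10² + 55² (a=10, b=55)

Factorization: 3125 = 5^5
By Fermat: n is sum of two squares iff every prime p ≡ 3 (mod 4) appears to even power.
All primes ≡ 3 (mod 4) appear to even power.
Search a = 0, 1, 2, … for 3125 - a² a perfect square: first hit at a = 10: 3125 - 100 = 3025 = 55².
3125 = 10² + 55² = 100 + 3025 ✓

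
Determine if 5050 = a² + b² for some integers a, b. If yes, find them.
3² + 71² (a=3, b=71)

Factorization: 5050 = 2 × 5^2 × 101
By Fermat: n is sum of two squares iff every prime p ≡ 3 (mod 4) appears to even power.
All primes ≡ 3 (mod 4) appear to even power.
Search a = 0, 1, 2, … for 5050 - a² a perfect square: first hit at a = 3: 5050 - 9 = 5041 = 71².
5050 = 3² + 71² = 9 + 5041 ✓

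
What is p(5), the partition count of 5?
7

p(n) counts ways to write n as a sum of positive integers (order ignored).
Examples: 5; 4 + 1; 3 + 2; 3 + 1 + 1; 2 + 2 + 1; ... (7 total)
p(5) = 7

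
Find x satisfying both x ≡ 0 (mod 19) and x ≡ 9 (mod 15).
114

Using Chinese Remainder Theorem:
M = 19 × 15 = 285
M1 = 15, M2 = 19
y1 = 15^(-1) mod 19 = 14
y2 = 19^(-1) mod 15 = 4
x = (0×15×14 + 9×19×4) mod 285 = 114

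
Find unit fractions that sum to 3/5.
1/2 + 1/10

Greedy algorithm:
3/5: ceiling(5/3) = 2, use 1/2
1/10: ceiling(10/1) = 10, use 1/10
Result: 3/5 = 1/2 + 1/10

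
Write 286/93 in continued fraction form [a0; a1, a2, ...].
[3; 13, 3, 2]

Euclidean algorithm steps:
286 = 3 × 93 + 7
93 = 13 × 7 + 2
7 = 3 × 2 + 1
2 = 2 × 1 + 0
Continued fraction: [3; 13, 3, 2]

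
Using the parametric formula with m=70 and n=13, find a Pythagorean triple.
(4731, 1820, 5069)

Euclid's formula: a = m² - n², b = 2mn, c = m² + n²
m = 70, n = 13
a = 70² - 13² = 4900 - 169 = 4731
b = 2 × 70 × 13 = 1820
c = 70² + 13² = 4900 + 169 = 5069
Verification: 4731² + 1820² = 22382361 + 3312400 = 25694761 = 5069² ✓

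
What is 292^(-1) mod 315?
178

gcd(292, 315) = 1, so the inverse exists.
Extended Euclidean algorithm on (315, 292):
315 = 1 × 292 + 23  ⟹  23 = (1)·315 + (-1)·292
292 = 12 × 23 + 16  ⟹  16 = (-12)·315 + (13)·292
23 = 1 × 16 + 7  ⟹  7 = (13)·315 + (-14)·292
16 = 2 × 7 + 2  ⟹  2 = (-38)·315 + (41)·292
7 = 3 × 2 + 1  ⟹  1 = (127)·315 + (-137)·292
So (-137)·292 ≡ 1 (mod 315), i.e. 292^(-1) ≡ -137 ≡ 178 (mod 315).
Check: 292 × 178 = 51976 ≡ 1 (mod 315)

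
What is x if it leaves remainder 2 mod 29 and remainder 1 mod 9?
118

Using Chinese Remainder Theorem:
M = 29 × 9 = 261
M1 = 9, M2 = 29
y1 = 9^(-1) mod 29 = 13
y2 = 29^(-1) mod 9 = 5
x = (2×9×13 + 1×29×5) mod 261 = 118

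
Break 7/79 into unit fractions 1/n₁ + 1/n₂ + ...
1/12 + 1/190 + 1/90060

Greedy algorithm:
7/79: ceiling(79/7) = 12, use 1/12
5/948: ceiling(948/5) = 190, use 1/190
1/90060: ceiling(90060/1) = 90060, use 1/90060
Result: 7/79 = 1/12 + 1/190 + 1/90060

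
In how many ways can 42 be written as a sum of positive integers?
53174

p(n) counts ways to write n as a sum of positive integers (order ignored).
Euler's pentagonal recurrence: p(k) = p(k-1) + p(k-2) - p(k-5) - p(k-7) + p(k-12) + p(k-15) - ... (offsets j(3j∓1)/2, signs ++--, p(0)=1, p(<0)=0).
DP table for k = 0..41: p(0)=1, p(1)=1, p(2)=2, p(3)=3, p(4)=5, p(5)=7, p(6)=11, p(7)=15, p(8)=22, p(9)=30, p(10)=42, p(11)=56, p(12)=77, p(13)=101, p(14)=135, p(15)=176, p(16)=231, p(17)=297, p(18)=385, p(19)=490, p(20)=627, p(21)=792, p(22)=1002, p(23)=1255, p(24)=1575, p(25)=1958, p(26)=2436, p(27)=3010, p(28)=3718, p(29)=4565, p(30)=5604, p(31)=6842, p(32)=8349, p(33)=10143, p(34)=12310, p(35)=14883, p(36)=17977, p(37)=21637, p(38)=26015, p(39)=31185, p(40)=37338, p(41)=44583.
Final step: p(42) = p(41) + p(40) - p(37) - p(35) + p(30) + p(27) - p(20) - p(16) + p(7) + p(2)
= 44583 + 37338 - 21637 - 14883 + 5604 + 3010 - 627 - 231 + 15 + 2
= 53174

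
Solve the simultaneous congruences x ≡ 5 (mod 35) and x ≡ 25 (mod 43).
670

Using Chinese Remainder Theorem:
M = 35 × 43 = 1505
M1 = 43, M2 = 35
y1 = 43^(-1) mod 35 = 22
y2 = 35^(-1) mod 43 = 16
x = (5×43×22 + 25×35×16) mod 1505 = 670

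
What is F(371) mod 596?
297

Matrix identity: Q^n = [[F_(n+1), F_n], [F_n, F_(n-1)]] with Q = [[1,1],[1,0]].
n = 371 = 101110011₂. Square-and-multiply, entries mod 596:
Q^1 = [[1,1],[1,0]]
Q^2 = (Q^1)² = [[2,1],[1,1]]
Q^5 = (Q^2)²·Q = [[8,5],[5,3]]
Q^11 = (Q^5)²·Q = [[144,89],[89,55]]
Q^23 = (Q^11)²·Q = [[476,49],[49,427]]
Q^46 = (Q^23)² = [[113,143],[143,566]]
Q^92 = (Q^46)² = [[438,545],[545,489]]
Q^185 = (Q^92)²·Q = [[552,149],[149,403]]
Q^371 = (Q^185)²·Q = [[148,297],[297,447]]
F_371 mod 596 = Q^371[0][1] = 297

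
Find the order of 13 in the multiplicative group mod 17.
4

17 is prime, so ord(13) divides φ(17) = 16.
Divisors of 16: 1, 2, 4, 8, 16.
Repeated squaring: 13^1 ≡ 13, 13^2 ≡ 16, 13^4 ≡ 1, 13^8 ≡ 1, 13^16 ≡ 1 (mod 17).
Test 13^d mod 17 for each divisor d in increasing order:
13^1 ≡ 13
13^2 ≡ 16
13^4 ≡ 1  ← first divisor giving 1
The order is 4.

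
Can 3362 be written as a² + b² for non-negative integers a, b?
31² + 49² (a=31, b=49)

Factorization: 3362 = 2 × 41^2
By Fermat: n is sum of two squares iff every prime p ≡ 3 (mod 4) appears to even power.
All primes ≡ 3 (mod 4) appear to even power.
Search a = 0, 1, 2, … for 3362 - a² a perfect square: first hit at a = 31: 3362 - 961 = 2401 = 49².
3362 = 31² + 49² = 961 + 2401 ✓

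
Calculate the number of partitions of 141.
16670689208

p(n) counts ways to write n as a sum of positive integers (order ignored).
Euler's pentagonal recurrence: p(k) = p(k-1) + p(k-2) - p(k-5) - p(k-7) + p(k-12) + p(k-15) - ... (offsets j(3j∓1)/2, signs ++--, p(0)=1, p(<0)=0).
DP table for k = 0..140: p(0)=1, p(1)=1, p(2)=2, p(3)=3, p(4)=5, p(5)=7, p(6)=11, p(7)=15, p(8)=22, p(9)=30, p(10)=42, p(11)=56, p(12)=77, p(13)=101, p(14)=135, p(15)=176, p(16)=231, p(17)=297, p(18)=385, p(19)=490, p(20)=627, p(21)=792, p(22)=1002, p(23)=1255, p(24)=1575, p(25)=1958, p(26)=2436, p(27)=3010, p(28)=3718, p(29)=4565, p(30)=5604, p(31)=6842, p(32)=8349, p(33)=10143, p(34)=12310, p(35)=14883, p(36)=17977, p(37)=21637, p(38)=26015, p(39)=31185, p(40)=37338, p(41)=44583, p(42)=53174, p(43)=63261, p(44)=75175, p(45)=89134, p(46)=105558, p(47)=124754, p(48)=147273, p(49)=173525, p(50)=204226, p(51)=239943, p(52)=281589, p(53)=329931, p(54)=386155, p(55)=451276, p(56)=526823, p(57)=614154, p(58)=715220, p(59)=831820, p(60)=966467, p(61)=1121505, p(62)=1300156, p(63)=1505499, p(64)=1741630, p(65)=2012558, p(66)=2323520, p(67)=2679689, p(68)=3087735, p(69)=3554345, p(70)=4087968, p(71)=4697205, p(72)=5392783, p(73)=6185689, p(74)=7089500, p(75)=8118264, p(76)=9289091, p(77)=10619863, p(78)=12132164, p(79)=13848650, p(80)=15796476, p(81)=18004327, p(82)=20506255, p(83)=23338469, p(84)=26543660, p(85)=30167357, p(86)=34262962, p(87)=38887673, p(88)=44108109, p(89)=49995925, p(90)=56634173, p(91)=64112359, p(92)=72533807, p(93)=82010177, p(94)=92669720, p(95)=104651419, p(96)=118114304, p(97)=133230930, p(98)=150198136, p(99)=169229875, p(100)=190569292, p(101)=214481126, p(102)=241265379, p(103)=271248950, p(104)=304801365, p(105)=342325709, p(106)=384276336, p(107)=431149389, p(108)=483502844, p(109)=541946240, p(110)=607163746, p(111)=679903203, p(112)=761002156, p(113)=851376628, p(114)=952050665, p(115)=1064144451, p(116)=1188908248, p(117)=1327710076, p(118)=1482074143, p(119)=1653668665, p(120)=1844349560, p(121)=2056148051, p(122)=2291320912, p(123)=2552338241, p(124)=2841940500, p(125)=3163127352, p(126)=3519222692, p(127)=3913864295, p(128)=4351078600, p(129)=4835271870, p(130)=5371315400, p(131)=5964539504, p(132)=6620830889, p(133)=7346629512, p(134)=8149040695, p(135)=9035836076, p(136)=10015581680, p(137)=11097645016, p(138)=12292341831, p(139)=13610949895, p(140)=15065878135.
Final step: p(141) = p(140) + p(139) - p(136) - p(134) + p(129) + p(126) - p(119) - p(115) + p(106) + p(101) - p(90) - p(84) + p(71) + p(64) - p(49) - p(41) + p(24) + p(15)
= 15065878135 + 13610949895 - 10015581680 - 8149040695 + 4835271870 + 3519222692 - 1653668665 - 1064144451 + 384276336 + 214481126 - 56634173 - 26543660 + 4697205 + 1741630 - 173525 - 44583 + 1575 + 176
= 16670689208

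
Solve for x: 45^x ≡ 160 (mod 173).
80

Baby-step giant-step with step n = ⌈√173⌉ = 14.
Baby steps 45^j mod 173 (j:value) for j=0..13: 0:1, 1:45, 2:122, 3:127, 4:6, 5:97, 6:40, 7:70, 8:36, 9:63, 10:67, 11:74, 12:43, 13:32.
Giant-step multiplier: 45^(-14) ≡ 45^(172-14) = 45^158 ≡ 34 (mod 173).
Giant steps γ_i = 160·34^i mod 173: γ_0=160, γ_1=77, γ_2=23, γ_3=90, γ_4=119, γ_5=67 (in table at j=10).
x = i·n + j = 5·14 + 10 = 80.
Check: 45^80 ≡ 160 (mod 173).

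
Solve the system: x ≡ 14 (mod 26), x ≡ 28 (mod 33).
820

Using Chinese Remainder Theorem:
M = 26 × 33 = 858
M1 = 33, M2 = 26
y1 = 33^(-1) mod 26 = 15
y2 = 26^(-1) mod 33 = 14
x = (14×33×15 + 28×26×14) mod 858 = 820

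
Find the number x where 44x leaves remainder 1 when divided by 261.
89

gcd(44, 261) = 1, so the inverse exists.
Extended Euclidean algorithm on (261, 44):
261 = 5 × 44 + 41  ⟹  41 = (1)·261 + (-5)·44
44 = 1 × 41 + 3  ⟹  3 = (-1)·261 + (6)·44
41 = 13 × 3 + 2  ⟹  2 = (14)·261 + (-83)·44
3 = 1 × 2 + 1  ⟹  1 = (-15)·261 + (89)·44
So (89)·44 ≡ 1 (mod 261), i.e. 44^(-1) ≡ 89 (mod 261).
Check: 44 × 89 = 3916 ≡ 1 (mod 261)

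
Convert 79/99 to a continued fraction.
[0; 1, 3, 1, 19]

Euclidean algorithm steps:
79 = 0 × 99 + 79
99 = 1 × 79 + 20
79 = 3 × 20 + 19
20 = 1 × 19 + 1
19 = 19 × 1 + 0
Continued fraction: [0; 1, 3, 1, 19]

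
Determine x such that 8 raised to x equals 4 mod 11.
4

Baby-step giant-step with step n = ⌈√11⌉ = 4.
Baby steps 8^j mod 11 (j:value) for j=0..3: 0:1, 1:8, 2:9, 3:6.
Giant-step multiplier: 8^(-4) ≡ 8^(10-4) = 8^6 ≡ 3 (mod 11).
Giant steps γ_i = 4·3^i mod 11: γ_0=4, γ_1=1 (in table at j=0).
x = i·n + j = 1·4 + 0 = 4.
Check: 8^4 ≡ 4 (mod 11).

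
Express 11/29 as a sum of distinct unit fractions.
1/3 + 1/22 + 1/1914

Greedy algorithm:
11/29: ceiling(29/11) = 3, use 1/3
4/87: ceiling(87/4) = 22, use 1/22
1/1914: ceiling(1914/1) = 1914, use 1/1914
Result: 11/29 = 1/3 + 1/22 + 1/1914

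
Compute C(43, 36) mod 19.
0

Using Lucas' theorem:
Write n=43 and k=36 in base 19:
n in base 19: [2, 5]
k in base 19: [1, 17]
C(43,36) mod 19 = ∏ C(n_i, k_i) mod 19
Digit binomials (mod 19): C(2,1) = 2; C(5,17) = 0 (k_i > n_i)
Product: 2 × 0 = 0 ≡ 0 (mod 19)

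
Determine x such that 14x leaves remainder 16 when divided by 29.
x ≡ 26 (mod 29)

gcd(14, 29) = 1, which divides 16, so solutions exist.
Find 14^(-1) mod 29 by the extended Euclidean algorithm:
29 = 2 × 14 + 1  ⟹  1 = (1)·29 + (-2)·14
So (-2)·14 ≡ 1 (mod 29), i.e. 14^(-1) ≡ -2 ≡ 27 (mod 29).
x ≡ 27 × 16 = 432 ≡ 26 (mod 29).
Check: 14 × 26 = 364 ≡ 16 (mod 29).
Unique solution: x ≡ 26 (mod 29)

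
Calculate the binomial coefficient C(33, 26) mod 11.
0

Using Lucas' theorem:
Write n=33 and k=26 in base 11:
n in base 11: [3, 0]
k in base 11: [2, 4]
C(33,26) mod 11 = ∏ C(n_i, k_i) mod 11
Digit binomials (mod 11): C(3,2) = 3; C(0,4) = 0 (k_i > n_i)
Product: 3 × 0 = 0 ≡ 0 (mod 11)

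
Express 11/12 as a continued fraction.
[0; 1, 11]

Euclidean algorithm steps:
11 = 0 × 12 + 11
12 = 1 × 11 + 1
11 = 11 × 1 + 0
Continued fraction: [0; 1, 11]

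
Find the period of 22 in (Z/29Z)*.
14

29 is prime, so ord(22) divides φ(29) = 28.
Divisors of 28: 1, 2, 4, 7, 14, 28.
Repeated squaring: 22^1 ≡ 22, 22^2 ≡ 20, 22^4 ≡ 23, 22^8 ≡ 7, 22^16 ≡ 20 (mod 29).
Test 22^d mod 29 for each divisor d in increasing order:
22^1 ≡ 22
22^2 ≡ 20
22^4 ≡ 23
22^7 = 22^4·22^2·22^1 ≡ 28
22^14 = 22^8·22^4·22^2 ≡ 1  ← first divisor giving 1
The order is 14.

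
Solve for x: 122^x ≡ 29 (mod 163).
149

Baby-step giant-step with step n = ⌈√163⌉ = 13.
Baby steps 122^j mod 163 (j:value) for j=0..12: 0:1, 1:122, 2:51, 3:28, 4:156, 5:124, 6:132, 7:130, 8:49, 9:110, 10:54, 11:68, 12:146.
Giant-step multiplier: 122^(-13) ≡ 122^(162-13) = 122^149 ≡ 29 (mod 163).
Giant steps γ_i = 29·29^i mod 163: γ_0=29, γ_1=26, γ_2=102, γ_3=24, γ_4=44, γ_5=135, γ_6=3, γ_7=87, γ_8=78, γ_9=143, γ_10=72, γ_11=132 (in table at j=6).
x = i·n + j = 11·13 + 6 = 149.
Check: 122^149 ≡ 29 (mod 163).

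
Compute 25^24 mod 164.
141

Repeated squaring. Binary of 24 = 11000.
25^1 ≡ 25 (mod 164); 25^2 ≡ 133 (mod 164); 25^4 ≡ 141 (mod 164); 25^8 ≡ 37 (mod 164); 25^16 ≡ 57 (mod 164)
25^24 = 25^8 × 25^16 ≡ 141 (mod 164)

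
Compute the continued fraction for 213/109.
[1; 1, 20, 1, 4]

Euclidean algorithm steps:
213 = 1 × 109 + 104
109 = 1 × 104 + 5
104 = 20 × 5 + 4
5 = 1 × 4 + 1
4 = 4 × 1 + 0
Continued fraction: [1; 1, 20, 1, 4]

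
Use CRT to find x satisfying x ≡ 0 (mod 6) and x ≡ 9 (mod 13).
48

Using Chinese Remainder Theorem:
M = 6 × 13 = 78
M1 = 13, M2 = 6
y1 = 13^(-1) mod 6 = 1
y2 = 6^(-1) mod 13 = 11
x = (0×13×1 + 9×6×11) mod 78 = 48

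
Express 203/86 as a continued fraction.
[2; 2, 1, 3, 2, 3]

Euclidean algorithm steps:
203 = 2 × 86 + 31
86 = 2 × 31 + 24
31 = 1 × 24 + 7
24 = 3 × 7 + 3
7 = 2 × 3 + 1
3 = 3 × 1 + 0
Continued fraction: [2; 2, 1, 3, 2, 3]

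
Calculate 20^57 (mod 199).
157

Repeated squaring. Binary of 57 = 111001.
20^1 ≡ 20 (mod 199); 20^2 ≡ 2 (mod 199); 20^4 ≡ 4 (mod 199); 20^8 ≡ 16 (mod 199); 20^16 ≡ 57 (mod 199); 20^32 ≡ 65 (mod 199)
20^57 = 20^1 × 20^8 × 20^16 × 20^32 ≡ 157 (mod 199)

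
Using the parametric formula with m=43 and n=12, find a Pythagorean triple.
(1705, 1032, 1993)

Euclid's formula: a = m² - n², b = 2mn, c = m² + n²
m = 43, n = 12
a = 43² - 12² = 1849 - 144 = 1705
b = 2 × 43 × 12 = 1032
c = 43² + 12² = 1849 + 144 = 1993
Verification: 1705² + 1032² = 2907025 + 1065024 = 3972049 = 1993² ✓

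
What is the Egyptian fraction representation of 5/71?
1/15 + 1/267 + 1/94785

Greedy algorithm:
5/71: ceiling(71/5) = 15, use 1/15
4/1065: ceiling(1065/4) = 267, use 1/267
1/94785: ceiling(94785/1) = 94785, use 1/94785
Result: 5/71 = 1/15 + 1/267 + 1/94785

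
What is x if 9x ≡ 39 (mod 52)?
x ≡ 39 (mod 52)

gcd(9, 52) = 1, which divides 39, so solutions exist.
Find 9^(-1) mod 52 by the extended Euclidean algorithm:
52 = 5 × 9 + 7  ⟹  7 = (1)·52 + (-5)·9
9 = 1 × 7 + 2  ⟹  2 = (-1)·52 + (6)·9
7 = 3 × 2 + 1  ⟹  1 = (4)·52 + (-23)·9
So (-23)·9 ≡ 1 (mod 52), i.e. 9^(-1) ≡ -23 ≡ 29 (mod 52).
x ≡ 29 × 39 = 1131 ≡ 39 (mod 52).
Check: 9 × 39 = 351 ≡ 39 (mod 52).
Unique solution: x ≡ 39 (mod 52)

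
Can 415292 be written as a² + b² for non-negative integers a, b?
Not possible

Factorization: 415292 = 2^2 × 47^3
By Fermat: n is sum of two squares iff every prime p ≡ 3 (mod 4) appears to even power.
Prime(s) ≡ 3 (mod 4) with odd exponent: [(47, 3)]
Therefore 415292 cannot be expressed as a² + b².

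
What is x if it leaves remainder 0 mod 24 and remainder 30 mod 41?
768

Using Chinese Remainder Theorem:
M = 24 × 41 = 984
M1 = 41, M2 = 24
y1 = 41^(-1) mod 24 = 17
y2 = 24^(-1) mod 41 = 12
x = (0×41×17 + 30×24×12) mod 984 = 768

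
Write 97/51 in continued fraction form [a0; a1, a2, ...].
[1; 1, 9, 5]

Euclidean algorithm steps:
97 = 1 × 51 + 46
51 = 1 × 46 + 5
46 = 9 × 5 + 1
5 = 5 × 1 + 0
Continued fraction: [1; 1, 9, 5]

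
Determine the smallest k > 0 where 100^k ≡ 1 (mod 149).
74

149 is prime, so ord(100) divides φ(149) = 148.
Divisors of 148: 1, 2, 4, 37, 74, 148.
Repeated squaring: 100^1 ≡ 100, 100^2 ≡ 17, 100^4 ≡ 140, 100^8 ≡ 81, 100^16 ≡ 5, 100^32 ≡ 25, 100^64 ≡ 29, 100^128 ≡ 96 (mod 149).
Test 100^d mod 149 for each divisor d in increasing order:
100^1 ≡ 100
100^2 ≡ 17
100^4 ≡ 140
100^37 = 100^32·100^4·100^1 ≡ 148
100^74 = 100^64·100^8·100^2 ≡ 1  ← first divisor giving 1
The order is 74.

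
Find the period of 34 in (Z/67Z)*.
66

67 is prime, so ord(34) divides φ(67) = 66.
Divisors of 66: 1, 2, 3, 6, 11, 22, 33, 66.
Repeated squaring: 34^1 ≡ 34, 34^2 ≡ 17, 34^4 ≡ 21, 34^8 ≡ 39, 34^16 ≡ 47, 34^32 ≡ 65, 34^64 ≡ 4 (mod 67).
Test 34^d mod 67 for each divisor d in increasing order:
34^1 ≡ 34
34^2 ≡ 17
34^3 = 34^2·34^1 ≡ 42
34^6 = 34^4·34^2 ≡ 22
34^11 = 34^8·34^2·34^1 ≡ 30
34^22 = 34^16·34^4·34^2 ≡ 29
34^33 = 34^32·34^1 ≡ 66
34^66 = 34^64·34^2 ≡ 1  ← first divisor giving 1
The order is 66.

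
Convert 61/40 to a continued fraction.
[1; 1, 1, 9, 2]

Euclidean algorithm steps:
61 = 1 × 40 + 21
40 = 1 × 21 + 19
21 = 1 × 19 + 2
19 = 9 × 2 + 1
2 = 2 × 1 + 0
Continued fraction: [1; 1, 1, 9, 2]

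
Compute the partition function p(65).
2012558

p(n) counts ways to write n as a sum of positive integers (order ignored).
Euler's pentagonal recurrence: p(k) = p(k-1) + p(k-2) - p(k-5) - p(k-7) + p(k-12) + p(k-15) - ... (offsets j(3j∓1)/2, signs ++--, p(0)=1, p(<0)=0).
DP table for k = 0..64: p(0)=1, p(1)=1, p(2)=2, p(3)=3, p(4)=5, p(5)=7, p(6)=11, p(7)=15, p(8)=22, p(9)=30, p(10)=42, p(11)=56, p(12)=77, p(13)=101, p(14)=135, p(15)=176, p(16)=231, p(17)=297, p(18)=385, p(19)=490, p(20)=627, p(21)=792, p(22)=1002, p(23)=1255, p(24)=1575, p(25)=1958, p(26)=2436, p(27)=3010, p(28)=3718, p(29)=4565, p(30)=5604, p(31)=6842, p(32)=8349, p(33)=10143, p(34)=12310, p(35)=14883, p(36)=17977, p(37)=21637, p(38)=26015, p(39)=31185, p(40)=37338, p(41)=44583, p(42)=53174, p(43)=63261, p(44)=75175, p(45)=89134, p(46)=105558, p(47)=124754, p(48)=147273, p(49)=173525, p(50)=204226, p(51)=239943, p(52)=281589, p(53)=329931, p(54)=386155, p(55)=451276, p(56)=526823, p(57)=614154, p(58)=715220, p(59)=831820, p(60)=966467, p(61)=1121505, p(62)=1300156, p(63)=1505499, p(64)=1741630.
Final step: p(65) = p(64) + p(63) - p(60) - p(58) + p(53) + p(50) - p(43) - p(39) + p(30) + p(25) - p(14) - p(8)
= 1741630 + 1505499 - 966467 - 715220 + 329931 + 204226 - 63261 - 31185 + 5604 + 1958 - 135 - 22
= 2012558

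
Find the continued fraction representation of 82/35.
[2; 2, 1, 11]

Euclidean algorithm steps:
82 = 2 × 35 + 12
35 = 2 × 12 + 11
12 = 1 × 11 + 1
11 = 11 × 1 + 0
Continued fraction: [2; 2, 1, 11]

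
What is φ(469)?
396

469 = 7 × 67
φ(n) = n × ∏(1 - 1/p) for each prime p dividing n
φ(469) = 469 × (1 - 1/7) × (1 - 1/67) = 396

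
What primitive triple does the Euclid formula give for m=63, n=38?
(2525, 4788, 5413)

Euclid's formula: a = m² - n², b = 2mn, c = m² + n²
m = 63, n = 38
a = 63² - 38² = 3969 - 1444 = 2525
b = 2 × 63 × 38 = 4788
c = 63² + 38² = 3969 + 1444 = 5413
Verification: 2525² + 4788² = 6375625 + 22924944 = 29300569 = 5413² ✓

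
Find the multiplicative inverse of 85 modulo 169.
2

gcd(85, 169) = 1, so the inverse exists.
Extended Euclidean algorithm on (169, 85):
169 = 1 × 85 + 84  ⟹  84 = (1)·169 + (-1)·85
85 = 1 × 84 + 1  ⟹  1 = (-1)·169 + (2)·85
So (2)·85 ≡ 1 (mod 169), i.e. 85^(-1) ≡ 2 (mod 169).
Check: 85 × 2 = 170 ≡ 1 (mod 169)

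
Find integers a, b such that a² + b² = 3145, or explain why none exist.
3² + 56² (a=3, b=56)

Factorization: 3145 = 5 × 17 × 37
By Fermat: n is sum of two squares iff every prime p ≡ 3 (mod 4) appears to even power.
All primes ≡ 3 (mod 4) appear to even power.
Search a = 0, 1, 2, … for 3145 - a² a perfect square: first hit at a = 3: 3145 - 9 = 3136 = 56².
3145 = 3² + 56² = 9 + 3136 ✓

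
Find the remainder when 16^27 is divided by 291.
22

Repeated squaring. Binary of 27 = 11011.
16^1 ≡ 16 (mod 291); 16^2 ≡ 256 (mod 291); 16^4 ≡ 61 (mod 291); 16^8 ≡ 229 (mod 291); 16^16 ≡ 61 (mod 291)
16^27 = 16^1 × 16^2 × 16^8 × 16^16 ≡ 22 (mod 291)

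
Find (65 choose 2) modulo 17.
6

Using Lucas' theorem:
Write n=65 and k=2 in base 17:
n in base 17: [3, 14]
k in base 17: [0, 2]
C(65,2) mod 17 = ∏ C(n_i, k_i) mod 17
Digit binomials (mod 17): C(3,0) = 1; C(14,2) = 91 ≡ 6
Product: 1 × 6 = 6 ≡ 6 (mod 17)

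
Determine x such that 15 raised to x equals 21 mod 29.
11

Baby-step giant-step with step n = ⌈√29⌉ = 6.
Baby steps 15^j mod 29 (j:value) for j=0..5: 0:1, 1:15, 2:22, 3:11, 4:20, 5:10.
Giant-step multiplier: 15^(-6) ≡ 15^(28-6) = 15^22 ≡ 6 (mod 29).
Giant steps γ_i = 21·6^i mod 29: γ_0=21, γ_1=10 (in table at j=5).
x = i·n + j = 1·6 + 5 = 11.
Check: 15^11 ≡ 21 (mod 29).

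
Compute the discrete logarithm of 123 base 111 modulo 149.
52

Baby-step giant-step with step n = ⌈√149⌉ = 13.
Baby steps 111^j mod 149 (j:value) for j=0..12: 0:1, 1:111, 2:103, 3:109, 4:30, 5:52, 6:110, 7:141, 8:6, 9:70, 10:22, 11:58, 12:31.
Giant-step multiplier: 111^(-13) ≡ 111^(148-13) = 111^135 ≡ 32 (mod 149).
Giant steps γ_i = 123·32^i mod 149: γ_0=123, γ_1=62, γ_2=47, γ_3=14, γ_4=1 (in table at j=0).
x = i·n + j = 4·13 + 0 = 52.
Check: 111^52 ≡ 123 (mod 149).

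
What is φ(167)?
166

167 = 167
φ(n) = n × ∏(1 - 1/p) for each prime p dividing n
φ(167) = 167 × (1 - 1/167) = 166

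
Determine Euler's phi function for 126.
36

126 = 2 × 3^2 × 7
φ(n) = n × ∏(1 - 1/p) for each prime p dividing n
φ(126) = 126 × (1 - 1/2) × (1 - 1/3) × (1 - 1/7) = 36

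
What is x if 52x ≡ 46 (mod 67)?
x ≡ 55 (mod 67)

gcd(52, 67) = 1, which divides 46, so solutions exist.
Find 52^(-1) mod 67 by the extended Euclidean algorithm:
67 = 1 × 52 + 15  ⟹  15 = (1)·67 + (-1)·52
52 = 3 × 15 + 7  ⟹  7 = (-3)·67 + (4)·52
15 = 2 × 7 + 1  ⟹  1 = (7)·67 + (-9)·52
So (-9)·52 ≡ 1 (mod 67), i.e. 52^(-1) ≡ -9 ≡ 58 (mod 67).
x ≡ 58 × 46 = 2668 ≡ 55 (mod 67).
Check: 52 × 55 = 2860 ≡ 46 (mod 67).
Unique solution: x ≡ 55 (mod 67)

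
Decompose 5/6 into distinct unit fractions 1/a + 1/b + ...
1/2 + 1/3

Greedy algorithm:
5/6: ceiling(6/5) = 2, use 1/2
1/3: ceiling(3/1) = 3, use 1/3
Result: 5/6 = 1/2 + 1/3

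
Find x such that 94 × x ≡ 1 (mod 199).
36

gcd(94, 199) = 1, so the inverse exists.
Extended Euclidean algorithm on (199, 94):
199 = 2 × 94 + 11  ⟹  11 = (1)·199 + (-2)·94
94 = 8 × 11 + 6  ⟹  6 = (-8)·199 + (17)·94
11 = 1 × 6 + 5  ⟹  5 = (9)·199 + (-19)·94
6 = 1 × 5 + 1  ⟹  1 = (-17)·199 + (36)·94
So (36)·94 ≡ 1 (mod 199), i.e. 94^(-1) ≡ 36 (mod 199).
Check: 94 × 36 = 3384 ≡ 1 (mod 199)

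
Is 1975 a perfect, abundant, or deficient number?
deficient

Proper divisors of 1975: sum = 1 + 5 + 25 + 79 + 395 = 505
Since 505 < 1975, 1975 is deficient.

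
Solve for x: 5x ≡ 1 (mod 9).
2

gcd(5, 9) = 1, so the inverse exists.
Extended Euclidean algorithm on (9, 5):
9 = 1 × 5 + 4  ⟹  4 = (1)·9 + (-1)·5
5 = 1 × 4 + 1  ⟹  1 = (-1)·9 + (2)·5
So (2)·5 ≡ 1 (mod 9), i.e. 5^(-1) ≡ 2 (mod 9).
Check: 5 × 2 = 10 ≡ 1 (mod 9)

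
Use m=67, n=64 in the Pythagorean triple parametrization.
(393, 8576, 8585)

Euclid's formula: a = m² - n², b = 2mn, c = m² + n²
m = 67, n = 64
a = 67² - 64² = 4489 - 4096 = 393
b = 2 × 67 × 64 = 8576
c = 67² + 64² = 4489 + 4096 = 8585
Verification: 393² + 8576² = 154449 + 73547776 = 73702225 = 8585² ✓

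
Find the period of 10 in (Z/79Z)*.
13

79 is prime, so ord(10) divides φ(79) = 78.
Divisors of 78: 1, 2, 3, 6, 13, 26, 39, 78.
Repeated squaring: 10^1 ≡ 10, 10^2 ≡ 21, 10^4 ≡ 46, 10^8 ≡ 62, 10^16 ≡ 52, 10^32 ≡ 18, 10^64 ≡ 8 (mod 79).
Test 10^d mod 79 for each divisor d in increasing order:
10^1 ≡ 10
10^2 ≡ 21
10^3 = 10^2·10^1 ≡ 52
10^6 = 10^4·10^2 ≡ 18
10^13 = 10^8·10^4·10^1 ≡ 1  ← first divisor giving 1
The order is 13.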